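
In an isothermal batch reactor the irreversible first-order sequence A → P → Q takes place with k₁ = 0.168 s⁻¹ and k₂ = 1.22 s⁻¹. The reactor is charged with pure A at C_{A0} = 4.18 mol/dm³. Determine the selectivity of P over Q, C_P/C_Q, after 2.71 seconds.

0.353

For first-order series with pure A initially, C_P(t) = k₁C_{A0}/(k₂−k₁)·(e^(−k₁t) − e^(−k₂t)).
e^(−k₁t) = e^(−0.168×2.71) = e^(−0.4553) = 0.6343; e^(−k₂t) = e^(−3.306) = 0.03666.
C_P = 0.168×4.18/(1.22−0.168) × (0.6343−0.03666) = 0.6675×0.5976 = 0.3989 mol/dm³.
C_A = C_{A0}e^(−k₁t) = 2.651 mol/dm³, so C_Q = C_{A0}−C_A−C_P = 1.130 mol/dm³; C_P/C_Q = 0.353.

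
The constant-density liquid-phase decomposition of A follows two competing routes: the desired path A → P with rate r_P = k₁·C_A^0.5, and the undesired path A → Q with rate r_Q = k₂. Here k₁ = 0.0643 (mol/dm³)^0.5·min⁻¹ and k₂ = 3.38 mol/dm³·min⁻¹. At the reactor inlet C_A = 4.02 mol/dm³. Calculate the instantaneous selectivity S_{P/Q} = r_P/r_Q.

S_{P/Q} = r_P/r_Q = (k₁·C_A^0.5)/(k₂) = (k₁/k₂)·C_A^0.5.
= (0.0643×4.020^0.5) / (3.38) = 0.1289/3.380 = 0.0381.

0.0381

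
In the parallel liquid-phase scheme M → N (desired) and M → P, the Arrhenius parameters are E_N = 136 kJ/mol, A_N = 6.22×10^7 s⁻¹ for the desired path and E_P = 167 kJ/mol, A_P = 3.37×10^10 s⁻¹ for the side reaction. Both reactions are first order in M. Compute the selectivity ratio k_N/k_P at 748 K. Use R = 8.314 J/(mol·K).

With equal orders, S_{N/P} = k_N/k_P = (A_N/A_P)·exp[(E_P−E_N)/(RT)].
(E_P−E_N)/(RT) = (167−136)×10³/(8.314×748) = 31000/6219 = 4.985.
k_N/k_P = (6.22×10^7/3.37×10^10)·exp(4.985) = 0.001846 × 146.2 = 0.270.
Since E_N < E_P, lowering the temperature improves selectivity toward N.

0.270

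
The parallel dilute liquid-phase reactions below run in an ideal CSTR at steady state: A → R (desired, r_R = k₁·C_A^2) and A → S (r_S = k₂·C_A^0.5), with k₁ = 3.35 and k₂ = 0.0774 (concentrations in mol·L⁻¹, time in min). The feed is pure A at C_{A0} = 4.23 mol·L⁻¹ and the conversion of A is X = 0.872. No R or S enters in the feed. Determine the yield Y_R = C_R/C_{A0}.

0.824

Exit C_A = C_{A0}(1−X) = 4.23×0.128 = 0.5414 mol·L⁻¹.
In a CSTR the entire volume is at exit conditions, so r_R = 3.35×0.5414^2 = 0.9821 and r_S = 0.0774×0.5414^0.5 = 0.05695.
Fraction of consumed A going to R: r_R/(r_R+r_S) = 0.9452.
C_R = 0.9452·C_{A0}·X = 0.9452×4.23×0.872 = 3.49 mol·L⁻¹; Y_R = C_R/C_{A0} = 0.824.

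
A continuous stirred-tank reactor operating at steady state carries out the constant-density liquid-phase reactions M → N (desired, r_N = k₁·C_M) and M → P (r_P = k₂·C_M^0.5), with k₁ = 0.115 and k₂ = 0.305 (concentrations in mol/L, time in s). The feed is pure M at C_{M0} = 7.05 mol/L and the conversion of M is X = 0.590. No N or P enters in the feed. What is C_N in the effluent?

Exit C_M = C_{M0}(1−X) = 7.05×0.410 = 2.891 mol/L.
A CSTR operates uniformly at the exit composition, giving r_N = 0.3324 and r_P = 0.5185 (each k·C_M^n at C_M = 2.891).
Fraction of consumed M going to N: r_N/(r_N+r_P) = 0.3906.
C_N = 0.3906·C_{M0}·X = 0.3906×7.05×0.590 = 1.62 mol/L.

1.62 mol/L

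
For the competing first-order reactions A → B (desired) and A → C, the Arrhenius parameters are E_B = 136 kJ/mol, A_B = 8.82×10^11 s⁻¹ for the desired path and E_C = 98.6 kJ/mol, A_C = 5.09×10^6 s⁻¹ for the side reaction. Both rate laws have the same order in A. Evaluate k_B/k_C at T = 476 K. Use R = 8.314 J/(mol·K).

13.6

With equal orders, S_{B/C} = k_B/k_C = (A_B/A_C)·exp[(E_C−E_B)/(RT)].
(E_C−E_B)/(RT) = (98.6−136)×10³/(8.314×476) = -37400/3957 = -9.450.
k_B/k_C = (8.82×10^11/5.09×10^6)·exp(-9.450) = 1.733×10^5 × 7.865×10^-5 = 13.6.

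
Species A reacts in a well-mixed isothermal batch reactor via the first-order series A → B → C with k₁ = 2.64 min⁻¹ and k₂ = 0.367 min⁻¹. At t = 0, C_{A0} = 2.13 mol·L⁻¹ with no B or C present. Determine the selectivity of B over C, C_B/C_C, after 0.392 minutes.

11.5

The intermediate concentration in a first-order A→B→C sequence is C_B = k₁C_{A0}(e^(−k₁t) − e^(−k₂t))/(k₂−k₁).
e^(−k₁t) = e^(−2.64×0.392) = e^(−1.035) = 0.3553; e^(−k₂t) = e^(−0.1439) = 0.8660.
C_B = 2.64×2.13/(0.367−2.64) × (0.3553−0.8660) = (-2.474)×(-0.5107) = 1.264 mol·L⁻¹.
C_A = C_{A0}e^(−k₁t) = 0.7567 mol·L⁻¹, so C_C = C_{A0}−C_A−C_B = 0.1098 mol·L⁻¹; C_B/C_C = 11.5.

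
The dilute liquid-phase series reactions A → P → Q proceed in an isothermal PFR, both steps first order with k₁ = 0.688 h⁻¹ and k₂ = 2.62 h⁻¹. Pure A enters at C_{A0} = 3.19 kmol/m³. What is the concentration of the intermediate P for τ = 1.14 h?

Solving the coupled first-order balances gives C_P(τ) = [k₁/(k₂−k₁)]·C_{A0}·(e^(−k₁τ) − e^(−k₂τ)).
e^(−k₁τ) = e^(−0.688×1.14) = e^(−0.7843) = 0.4564; e^(−k₂τ) = e^(−2.987) = 0.05045.
C_P = 0.688×3.19/(2.62−0.688) × (0.4564−0.05045) = 1.136×0.4060 = 0.4612 kmol/m³.

0.461 kmol/m³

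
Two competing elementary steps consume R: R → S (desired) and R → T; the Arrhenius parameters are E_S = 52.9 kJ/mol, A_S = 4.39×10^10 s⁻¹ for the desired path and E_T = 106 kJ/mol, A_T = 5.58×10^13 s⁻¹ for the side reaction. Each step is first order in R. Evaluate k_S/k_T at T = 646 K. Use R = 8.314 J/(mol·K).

k_S/k_T = (A_S/A_T)·exp[−(E_S−E_T)/(RT)] = (A_S/A_T)·exp[(E_T−E_S)/(RT)].
(E_T−E_S)/(RT) = (106−52.9)×10³/(8.314×646) = 53100/5371 = 9.887.
k_S/k_T = (4.39×10^10/5.58×10^13)·exp(9.887) = 7.867×10^-4 × 19667 = 15.5.

15.5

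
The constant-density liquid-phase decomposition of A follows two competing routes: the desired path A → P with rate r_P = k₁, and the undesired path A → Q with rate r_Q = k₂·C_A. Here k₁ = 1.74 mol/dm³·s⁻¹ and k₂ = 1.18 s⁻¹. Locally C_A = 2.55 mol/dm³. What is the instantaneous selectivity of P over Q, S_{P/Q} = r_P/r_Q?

0.578

S_{P/Q} = r_P/r_Q = (k₁)/(k₂·C_A) = (k₁/k₂)·C_A⁻¹.
= (1.74) / (1.18×2.550) = 1.740/3.009 = 0.578.
The undesired path is higher order in A, so low C_A (CSTR or dilute feed) favours P.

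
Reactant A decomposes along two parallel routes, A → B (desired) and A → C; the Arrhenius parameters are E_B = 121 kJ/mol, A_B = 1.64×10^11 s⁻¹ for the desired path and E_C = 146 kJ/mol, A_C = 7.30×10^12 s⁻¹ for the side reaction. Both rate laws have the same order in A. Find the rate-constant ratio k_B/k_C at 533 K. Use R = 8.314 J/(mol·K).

Since both paths have the same order in A, the concentration cancels and S_{B/C} = k_B/k_C = (A_B/A_C)·exp[(E_C−E_B)/(RT)].
(E_C−E_B)/(RT) = (146−121)×10³/(8.314×533) = 25000/4431 = 5.642.
k_B/k_C = (1.64×10^11/7.30×10^12)·exp(5.642) = 0.02247 × 281.9 = 6.33.
Since E_B < E_C, lowering the temperature improves selectivity toward B.

6.33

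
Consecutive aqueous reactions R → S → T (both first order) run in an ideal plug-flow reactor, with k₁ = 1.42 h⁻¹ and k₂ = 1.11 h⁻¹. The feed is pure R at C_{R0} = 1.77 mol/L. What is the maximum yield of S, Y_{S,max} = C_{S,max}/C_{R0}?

At the optimum, C_{S,max}/C_{R0} = (k₁/k₂)^[k₂/(k₂−k₁)].
= (1.42/1.11)^(1.11/(1.11−1.42)) = (1.279)^(-3.581) = 0.4140.

0.414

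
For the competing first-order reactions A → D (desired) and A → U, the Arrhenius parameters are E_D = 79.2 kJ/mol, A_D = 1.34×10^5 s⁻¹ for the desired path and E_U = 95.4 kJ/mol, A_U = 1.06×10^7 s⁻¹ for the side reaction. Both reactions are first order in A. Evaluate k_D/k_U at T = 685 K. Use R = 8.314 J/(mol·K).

k_D/k_U = (A_D/A_U)·exp[−(E_D−E_U)/(RT)] = (A_D/A_U)·exp[(E_U−E_D)/(RT)].
(E_U−E_D)/(RT) = (95.4−79.2)×10³/(8.314×685) = 16200/5695 = 2.845.
k_D/k_U = (1.34×10^5/1.06×10^7)·exp(2.845) = 0.01264 × 17.19 = 0.217.

0.217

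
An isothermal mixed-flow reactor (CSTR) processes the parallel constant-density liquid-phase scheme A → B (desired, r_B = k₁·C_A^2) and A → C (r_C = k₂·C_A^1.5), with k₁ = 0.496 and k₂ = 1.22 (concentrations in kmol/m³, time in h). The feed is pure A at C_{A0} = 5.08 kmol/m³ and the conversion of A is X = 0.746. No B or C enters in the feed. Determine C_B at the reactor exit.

1.20 kmol/m³

Exit C_A = C_{A0}(1−X) = 5.08×0.254 = 1.290 kmol/m³.
A CSTR operates uniformly at the exit composition, giving r_B = 0.8258 and r_C = 1.788 (each k·C_A^n at C_A = 1.290).
Fraction of consumed A going to B: r_B/(r_B+r_C) = 0.3159.
C_B = 0.3159·C_{A0}·X = 0.3159×5.08×0.746 = 1.20 kmol/m³.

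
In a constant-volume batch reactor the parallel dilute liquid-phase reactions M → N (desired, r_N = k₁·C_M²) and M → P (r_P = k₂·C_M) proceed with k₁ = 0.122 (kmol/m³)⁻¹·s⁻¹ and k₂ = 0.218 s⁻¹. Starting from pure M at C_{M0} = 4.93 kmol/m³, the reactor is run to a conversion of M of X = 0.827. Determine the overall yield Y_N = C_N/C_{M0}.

0.488

C_M = C_{M0}(1−X) = 0.8529 kmol/m³.
Along a PFR/batch, dC_P/dC_M = −r_P/(r_N+r_P) = −k₂/(k₂+k₁·C_M).
Integrating from C_{M0} to C_M: C_P = (0.218/0.122)·ln[(0.218+0.122·4.93)/(0.218+0.122·0.853)] = 1.787·ln(0.8195/0.3221) = 1.669 kmol/m³.
Then C_N = (C_{M0}−C_M) − C_P = 4.077 − 1.669 = 2.408 kmol/m³.
Y_N = C_N/C_{M0} = 2.408/4.93 = 0.488.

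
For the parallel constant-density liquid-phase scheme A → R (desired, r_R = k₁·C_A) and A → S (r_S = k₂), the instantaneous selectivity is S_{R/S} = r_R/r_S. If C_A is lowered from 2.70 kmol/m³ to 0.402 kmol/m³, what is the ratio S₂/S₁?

0.149

S_{R/S} = (k₁/k₂)·C_A, so S₂/S₁ = (C_{A,2}/C_{A,1}).
= 0.402/2.70 = 0.149.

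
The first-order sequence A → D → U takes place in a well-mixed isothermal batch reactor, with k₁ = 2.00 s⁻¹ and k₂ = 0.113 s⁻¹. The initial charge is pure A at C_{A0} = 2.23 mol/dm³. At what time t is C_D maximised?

1.52 s

For first-order series the maximum of C_D occurs at t_opt = ln(k₂/k₁)/(k₂−k₁).
= ln(0.113/2.00)/(0.113−2.00) = ln(0.05650)/-1.887 = -2.874/-1.887 = 1.52 s.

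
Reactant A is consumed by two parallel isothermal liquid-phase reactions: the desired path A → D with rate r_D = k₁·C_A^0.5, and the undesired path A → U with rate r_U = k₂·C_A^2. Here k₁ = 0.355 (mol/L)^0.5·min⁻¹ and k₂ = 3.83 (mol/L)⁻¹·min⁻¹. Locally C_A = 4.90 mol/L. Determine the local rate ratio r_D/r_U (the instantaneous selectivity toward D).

S_{D/U} = r_D/r_U = (k₁·C_A^0.5)/(k₂·C_A^2) = (k₁/k₂)·C_A^-1.5.
= (0.355×4.900^0.5) / (3.83×4.900^2) = 0.7858/91.96 = 0.00855.
The undesired path is higher order in A, so low C_A (CSTR or dilute feed) favours D.

0.00855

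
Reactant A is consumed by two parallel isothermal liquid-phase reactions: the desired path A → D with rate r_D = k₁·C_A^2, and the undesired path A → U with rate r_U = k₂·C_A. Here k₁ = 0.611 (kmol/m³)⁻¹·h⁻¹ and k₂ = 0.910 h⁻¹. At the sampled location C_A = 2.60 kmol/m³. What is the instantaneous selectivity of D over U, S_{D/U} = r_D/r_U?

S_{D/U} = r_D/r_U = (k₁·C_A^2)/(k₂·C_A) = (k₁/k₂)·C_A.
= (0.611×2.600^2) / (0.910×2.600) = 4.130/2.366 = 1.75.

1.75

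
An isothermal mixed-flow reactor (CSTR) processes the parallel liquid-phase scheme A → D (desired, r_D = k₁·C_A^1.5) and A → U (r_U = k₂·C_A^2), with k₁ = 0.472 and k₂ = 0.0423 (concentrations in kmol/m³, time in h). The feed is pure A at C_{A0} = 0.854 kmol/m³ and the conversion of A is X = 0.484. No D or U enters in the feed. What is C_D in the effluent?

Exit C_A = C_{A0}(1−X) = 0.854×0.516 = 0.4407 kmol/m³.
Rates in a CSTR are evaluated at the outlet concentration: r_D = 0.472×0.4407^1.5 = 0.1381, r_U = 0.0423×0.4407^2 = 0.008214.
Fraction of consumed A going to D: r_D/(r_D+r_U) = 0.9438.
C_D = 0.9438·C_{A0}·X = 0.9438×0.854×0.484 = 0.390 kmol/m³.

0.390 kmol/m³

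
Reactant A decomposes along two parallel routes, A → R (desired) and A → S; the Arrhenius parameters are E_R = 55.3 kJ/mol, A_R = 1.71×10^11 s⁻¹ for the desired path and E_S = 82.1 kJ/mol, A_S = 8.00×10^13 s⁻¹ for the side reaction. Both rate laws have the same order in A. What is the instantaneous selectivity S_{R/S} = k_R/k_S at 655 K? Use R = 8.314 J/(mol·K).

k_R/k_S = (A_R/A_S)·exp[−(E_R−E_S)/(RT)] = (A_R/A_S)·exp[(E_S−E_R)/(RT)].
(E_S−E_R)/(RT) = (82.1−55.3)×10³/(8.314×655) = 26800/5446 = 4.921.
k_R/k_S = (1.71×10^11/8.00×10^13)·exp(4.921) = 0.002138 × 137.2 = 0.293.
Since E_R < E_S, lowering the temperature improves selectivity toward R.

0.293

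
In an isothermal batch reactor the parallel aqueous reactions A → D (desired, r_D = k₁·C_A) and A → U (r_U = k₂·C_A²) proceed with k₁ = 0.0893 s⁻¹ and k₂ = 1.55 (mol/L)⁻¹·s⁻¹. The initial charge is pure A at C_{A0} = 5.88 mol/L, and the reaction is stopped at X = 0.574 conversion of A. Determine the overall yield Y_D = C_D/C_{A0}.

C_A = C_{A0}(1−X) = 2.505 mol/L.
Along a PFR/batch, dC_D/dC_A = −r_D/(r_D+r_U) = −k₁/(k₁+k₂·C_A).
Integrating from C_{A0} to C_A: C_D = (0.0893/1.55)·ln[(0.0893+1.55·5.88)/(0.0893+1.55·2.50)] = 0.05761·ln(9.203/3.972) = 0.04841 mol/L.
Y_D = C_D/C_{A0} = 0.04841/5.88 = 0.00823.

0.00823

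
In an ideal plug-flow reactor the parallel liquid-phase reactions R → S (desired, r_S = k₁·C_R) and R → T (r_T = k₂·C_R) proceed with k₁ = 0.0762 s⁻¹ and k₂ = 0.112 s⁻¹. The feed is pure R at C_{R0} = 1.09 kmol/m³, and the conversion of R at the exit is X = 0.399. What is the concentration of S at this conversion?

C_R = C_{R0}(1−X) = 0.6551 kmol/m³.
Both paths are first order in R, so the instantaneous fraction to S is constant: dC_S/d(−C_R) = k₁/(k₁+k₂) = 0.4049.
C_S = 0.4049·(C_{R0}−C_R) = 0.4049×0.4349 = 0.176 kmol/m³.

0.176 kmol/m³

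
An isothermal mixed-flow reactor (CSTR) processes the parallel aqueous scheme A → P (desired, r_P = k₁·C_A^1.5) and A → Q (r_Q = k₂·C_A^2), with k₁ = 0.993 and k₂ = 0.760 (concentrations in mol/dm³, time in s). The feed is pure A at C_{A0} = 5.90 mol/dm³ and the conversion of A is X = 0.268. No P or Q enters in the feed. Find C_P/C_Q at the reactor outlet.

Exit C_A = C_{A0}(1−X) = 5.90×0.732 = 4.319 mol/dm³.
A CSTR operates uniformly at the exit composition, giving r_P = 8.912 and r_Q = 14.18 (each k·C_A^n at C_A = 4.319).
Overall selectivity = C_P/C_Q = r_Pτ/(r_Qτ) = r_P/r_Q = 0.629.

0.629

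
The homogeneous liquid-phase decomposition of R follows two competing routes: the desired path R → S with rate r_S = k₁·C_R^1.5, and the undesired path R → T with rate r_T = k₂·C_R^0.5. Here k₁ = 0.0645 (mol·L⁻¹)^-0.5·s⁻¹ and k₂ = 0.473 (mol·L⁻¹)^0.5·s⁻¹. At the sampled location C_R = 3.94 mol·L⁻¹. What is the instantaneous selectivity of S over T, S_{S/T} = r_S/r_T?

S_{S/T} = r_S/r_T = (k₁·C_R^1.5)/(k₂·C_R^0.5) = (k₁/k₂)·C_R.
= (0.0645×3.940^1.5) / (0.473×3.940^0.5) = 0.5044/0.9389 = 0.537.

0.537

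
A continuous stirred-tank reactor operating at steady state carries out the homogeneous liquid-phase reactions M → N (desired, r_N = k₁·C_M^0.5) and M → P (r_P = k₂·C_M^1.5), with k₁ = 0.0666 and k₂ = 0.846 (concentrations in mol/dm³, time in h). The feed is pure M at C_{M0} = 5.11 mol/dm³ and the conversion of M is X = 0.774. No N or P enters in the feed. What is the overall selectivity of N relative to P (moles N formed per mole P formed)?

0.0682

Exit C_M = C_{M0}(1−X) = 5.11×0.226 = 1.155 mol/dm³.
Rates in a CSTR are evaluated at the outlet concentration: r_N = 0.0666×1.155^0.5 = 0.07157, r_P = 0.846×1.155^1.5 = 1.050.
Overall selectivity = C_N/C_P = r_Nτ/(r_Pτ) = r_N/r_P = 0.0682.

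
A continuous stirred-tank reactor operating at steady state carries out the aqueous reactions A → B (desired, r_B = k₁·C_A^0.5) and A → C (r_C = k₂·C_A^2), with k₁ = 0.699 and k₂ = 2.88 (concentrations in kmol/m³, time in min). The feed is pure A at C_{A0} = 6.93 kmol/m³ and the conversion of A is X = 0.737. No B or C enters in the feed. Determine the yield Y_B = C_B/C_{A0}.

0.0662

Exit C_A = C_{A0}(1−X) = 6.93×0.263 = 1.823 kmol/m³.
A CSTR operates uniformly at the exit composition, giving r_B = 0.9437 and r_C = 9.567 (each k·C_A^n at C_A = 1.823).
Fraction of consumed A going to B: r_B/(r_B+r_C) = 0.08978.
C_B = 0.08978·C_{A0}·X = 0.08978×6.93×0.737 = 0.459 kmol/m³; Y_B = C_B/C_{A0} = 0.0662.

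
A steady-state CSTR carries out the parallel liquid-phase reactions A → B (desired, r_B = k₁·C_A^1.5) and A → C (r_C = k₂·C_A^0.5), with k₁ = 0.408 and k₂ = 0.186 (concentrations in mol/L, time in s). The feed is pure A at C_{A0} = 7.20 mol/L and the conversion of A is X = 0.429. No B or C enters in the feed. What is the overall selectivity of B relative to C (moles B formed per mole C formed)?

9.02

Exit C_A = C_{A0}(1−X) = 7.20×0.571 = 4.111 mol/L.
A CSTR operates uniformly at the exit composition, giving r_B = 3.401 and r_C = 0.3771 (each k·C_A^n at C_A = 4.111).
Overall selectivity = C_B/C_C = r_Bτ/(r_Cτ) = r_B/r_C = 9.02.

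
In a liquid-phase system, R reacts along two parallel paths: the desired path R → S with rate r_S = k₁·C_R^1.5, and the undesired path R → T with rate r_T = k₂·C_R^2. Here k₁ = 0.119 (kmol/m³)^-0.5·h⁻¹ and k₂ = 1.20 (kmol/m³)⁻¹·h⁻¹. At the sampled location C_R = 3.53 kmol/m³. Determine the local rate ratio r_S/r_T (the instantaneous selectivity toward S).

0.0528

S_{S/T} = r_S/r_T = (k₁·C_R^1.5)/(k₂·C_R^2) = (k₁/k₂)·C_R^-0.5.
= (0.119×3.530^1.5) / (1.20×3.530^2) = 0.7892/14.95 = 0.0528.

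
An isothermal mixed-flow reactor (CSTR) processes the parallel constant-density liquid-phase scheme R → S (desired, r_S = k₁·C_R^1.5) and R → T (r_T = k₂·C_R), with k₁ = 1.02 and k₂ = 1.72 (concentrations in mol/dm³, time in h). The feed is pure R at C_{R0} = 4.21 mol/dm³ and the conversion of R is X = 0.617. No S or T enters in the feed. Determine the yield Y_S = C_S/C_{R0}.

0.265

Exit C_R = C_{R0}(1−X) = 4.21×0.383 = 1.612 mol/dm³.
Rates in a CSTR are evaluated at the outlet concentration: r_S = 1.02×1.612^1.5 = 2.088, r_T = 1.72×1.612 = 2.773.
Fraction of consumed R going to S: r_S/(r_S+r_T) = 0.4296.
C_S = 0.4296·C_{R0}·X = 0.4296×4.21×0.617 = 1.12 mol/dm³; Y_S = C_S/C_{R0} = 0.265.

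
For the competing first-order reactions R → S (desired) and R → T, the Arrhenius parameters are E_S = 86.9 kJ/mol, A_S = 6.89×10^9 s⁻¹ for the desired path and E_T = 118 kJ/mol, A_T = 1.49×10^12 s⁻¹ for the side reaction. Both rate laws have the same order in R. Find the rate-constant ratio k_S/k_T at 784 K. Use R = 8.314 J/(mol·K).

With equal orders, S_{S/T} = k_S/k_T = (A_S/A_T)·exp[(E_T−E_S)/(RT)].
(E_T−E_S)/(RT) = (118−86.9)×10³/(8.314×784) = 31100/6518 = 4.771.
k_S/k_T = (6.89×10^9/1.49×10^12)·exp(4.771) = 0.004624 × 118.1 = 0.546.

0.546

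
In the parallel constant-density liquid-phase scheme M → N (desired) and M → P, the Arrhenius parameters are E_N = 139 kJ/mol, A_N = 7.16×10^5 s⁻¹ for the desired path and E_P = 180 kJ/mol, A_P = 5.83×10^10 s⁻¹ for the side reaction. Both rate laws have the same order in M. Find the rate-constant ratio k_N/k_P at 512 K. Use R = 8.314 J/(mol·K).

0.187

k_N/k_P = (A_N/A_P)·exp[−(E_N−E_P)/(RT)] = (A_N/A_P)·exp[(E_P−E_N)/(RT)].
(E_P−E_N)/(RT) = (180−139)×10³/(8.314×512) = 41000/4257 = 9.632.
k_N/k_P = (7.16×10^5/5.83×10^10)·exp(9.632) = 1.228×10^-5 × 15241 = 0.187.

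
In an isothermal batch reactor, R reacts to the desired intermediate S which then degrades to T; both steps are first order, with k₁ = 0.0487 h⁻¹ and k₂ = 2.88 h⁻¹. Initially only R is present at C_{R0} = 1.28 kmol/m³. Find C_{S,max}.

0.0202 kmol/m³

At the optimum, C_{S,max}/C_{R0} = (k₁/k₂)^[k₂/(k₂−k₁)].
= (0.0487/2.88)^(2.88/(2.88−0.0487)) = (0.01691)^(1.017) = 0.01576.
C_{S,max} = 0.01576×1.28 = 0.0202 kmol/m³.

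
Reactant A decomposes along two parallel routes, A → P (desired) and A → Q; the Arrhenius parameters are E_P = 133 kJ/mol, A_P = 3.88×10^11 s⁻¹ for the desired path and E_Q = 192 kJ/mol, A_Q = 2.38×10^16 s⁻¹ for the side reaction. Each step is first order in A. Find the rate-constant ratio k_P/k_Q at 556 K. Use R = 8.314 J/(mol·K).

Since both paths have the same order in A, the concentration cancels and S_{P/Q} = k_P/k_Q = (A_P/A_Q)·exp[(E_Q−E_P)/(RT)].
(E_Q−E_P)/(RT) = (192−133)×10³/(8.314×556) = 59000/4623 = 12.76.
k_P/k_Q = (3.88×10^11/2.38×10^16)·exp(12.76) = 1.630×10^-5 × 3.492×10^5 = 5.69.
Since E_P < E_Q, lowering the temperature improves selectivity toward P.

5.69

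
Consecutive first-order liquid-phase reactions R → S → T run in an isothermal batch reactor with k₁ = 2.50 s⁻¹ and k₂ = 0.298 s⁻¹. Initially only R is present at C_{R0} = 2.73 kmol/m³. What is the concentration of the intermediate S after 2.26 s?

1.57 kmol/m³

For first-order series with pure R initially, C_S(t) = k₁C_{R0}/(k₂−k₁)·(e^(−k₁t) − e^(−k₂t)).
e^(−k₁t) = e^(−2.50×2.26) = e^(−5.650) = 0.003518; e^(−k₂t) = e^(−0.6735) = 0.5099.
C_S = 2.50×2.73/(0.298−2.50) × (0.003518−0.5099) = (-3.099)×(-0.5064) = 1.570 kmol/m³.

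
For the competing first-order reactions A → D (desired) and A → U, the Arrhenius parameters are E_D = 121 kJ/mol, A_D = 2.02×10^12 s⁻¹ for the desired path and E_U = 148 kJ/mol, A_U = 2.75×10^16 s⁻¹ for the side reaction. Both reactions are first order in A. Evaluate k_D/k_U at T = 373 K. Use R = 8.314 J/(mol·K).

With equal orders, S_{D/U} = k_D/k_U = (A_D/A_U)·exp[(E_U−E_D)/(RT)].
(E_U−E_D)/(RT) = (148−121)×10³/(8.314×373) = 27000/3101 = 8.707.
k_D/k_U = (2.02×10^12/2.75×10^16)·exp(8.707) = 7.345×10^-5 × 6042 = 0.444.

0.444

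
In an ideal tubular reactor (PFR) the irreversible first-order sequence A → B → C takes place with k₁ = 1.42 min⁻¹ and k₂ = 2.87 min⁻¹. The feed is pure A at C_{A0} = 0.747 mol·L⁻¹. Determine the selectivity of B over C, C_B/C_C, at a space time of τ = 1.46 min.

0.141

Solving the coupled first-order balances gives C_B(τ) = [k₁/(k₂−k₁)]·C_{A0}·(e^(−k₁τ) − e^(−k₂τ)).
e^(−k₁τ) = e^(−1.42×1.46) = e^(−2.073) = 0.1258; e^(−k₂τ) = e^(−4.190) = 0.01514.
C_B = 1.42×0.747/(2.87−1.42) × (0.1258−0.01514) = 0.7315×0.1106 = 0.08094 mol·L⁻¹.
C_A = C_{A0}e^(−k₁τ) = 0.09396 mol·L⁻¹, so C_C = C_{A0}−C_A−C_B = 0.5721 mol·L⁻¹; C_B/C_C = 0.141.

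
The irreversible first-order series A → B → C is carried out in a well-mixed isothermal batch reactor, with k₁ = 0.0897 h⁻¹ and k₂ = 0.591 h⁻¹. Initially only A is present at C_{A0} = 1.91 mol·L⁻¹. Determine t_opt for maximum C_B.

3.76 h

Setting dC_B/dt = 0 gives t_opt = ln(k₂/k₁)/(k₂−k₁).
= ln(0.591/0.0897)/(0.591−0.0897) = ln(6.589)/0.5013 = 1.885/0.5013 = 3.76 h.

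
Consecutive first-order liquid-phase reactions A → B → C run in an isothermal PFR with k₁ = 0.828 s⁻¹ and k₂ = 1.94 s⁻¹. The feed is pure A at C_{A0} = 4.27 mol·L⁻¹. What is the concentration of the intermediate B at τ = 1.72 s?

The intermediate concentration in a first-order A→B→C sequence is C_B = k₁C_{A0}(e^(−k₁τ) − e^(−k₂τ))/(k₂−k₁).
e^(−k₁τ) = e^(−0.828×1.72) = e^(−1.424) = 0.2407; e^(−k₂τ) = e^(−3.337) = 0.03555.
C_B = 0.828×4.27/(1.94−0.828) × (0.2407−0.03555) = 3.179×0.2052 = 0.6523 mol·L⁻¹.

0.652 mol·L⁻¹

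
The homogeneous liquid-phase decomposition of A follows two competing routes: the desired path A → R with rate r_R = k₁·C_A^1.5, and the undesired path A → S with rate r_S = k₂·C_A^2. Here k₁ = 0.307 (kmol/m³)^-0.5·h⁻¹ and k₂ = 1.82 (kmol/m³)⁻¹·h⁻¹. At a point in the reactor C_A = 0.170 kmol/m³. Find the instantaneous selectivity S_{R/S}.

S_{R/S} = r_R/r_S = (k₁·C_A^1.5)/(k₂·C_A^2) = (k₁/k₂)·C_A^-0.5.
= (0.307×0.1700^1.5) / (1.82×0.1700^2) = 0.02152/0.05260 = 0.409.

0.409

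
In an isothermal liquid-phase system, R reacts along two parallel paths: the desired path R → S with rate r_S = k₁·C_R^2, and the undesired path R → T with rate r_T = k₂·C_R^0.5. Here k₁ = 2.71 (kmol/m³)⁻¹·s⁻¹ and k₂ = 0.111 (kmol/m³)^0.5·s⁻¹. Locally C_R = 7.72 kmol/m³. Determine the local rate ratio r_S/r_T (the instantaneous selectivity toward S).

S_{S/T} = r_S/r_T = (k₁·C_R^2)/(k₂·C_R^0.5) = (k₁/k₂)·C_R^1.5.
= (2.71×7.720^2) / (0.111×7.720^0.5) = 161.5/0.3084 = 524.

524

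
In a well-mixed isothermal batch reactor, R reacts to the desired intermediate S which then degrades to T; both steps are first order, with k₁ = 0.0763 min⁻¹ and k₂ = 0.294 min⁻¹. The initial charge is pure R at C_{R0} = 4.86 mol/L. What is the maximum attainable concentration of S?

0.786 mol/L

At the optimum, C_{S,max}/C_{R0} = (k₁/k₂)^[k₂/(k₂−k₁)].
= (0.0763/0.294)^(0.294/(0.294−0.0763)) = (0.2595)^(1.350) = 0.1618.
C_{S,max} = 0.1618×4.86 = 0.786 mol/L.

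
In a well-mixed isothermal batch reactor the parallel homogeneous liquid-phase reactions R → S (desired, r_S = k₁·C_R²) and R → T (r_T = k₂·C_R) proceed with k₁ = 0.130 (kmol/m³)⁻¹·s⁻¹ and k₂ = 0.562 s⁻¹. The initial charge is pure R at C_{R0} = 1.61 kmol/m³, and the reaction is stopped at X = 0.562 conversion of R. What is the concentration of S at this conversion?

0.189 kmol/m³

C_R = C_{R0}(1−X) = 0.7052 kmol/m³.
Along a PFR/batch, dC_T/dC_R = −r_T/(r_S+r_T) = −k₂/(k₂+k₁·C_R).
Integrating from C_{R0} to C_R: C_T = (0.562/0.130)·ln[(0.562+0.130·1.61)/(0.562+0.130·0.705)] = 4.323·ln(0.7713/0.6537) = 0.7153 kmol/m³.
Then C_S = (C_{R0}−C_R) − C_T = 0.9048 − 0.7153 = 0.1895 kmol/m³.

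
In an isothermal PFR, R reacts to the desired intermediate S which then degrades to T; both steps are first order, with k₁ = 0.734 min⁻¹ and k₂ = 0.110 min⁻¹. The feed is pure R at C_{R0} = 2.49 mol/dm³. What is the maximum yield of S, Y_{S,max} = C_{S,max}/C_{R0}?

0.716

At the optimum, C_{S,max}/C_{R0} = (k₁/k₂)^[k₂/(k₂−k₁)].
= (0.734/0.110)^(0.110/(0.110−0.734)) = (6.673)^(-0.1763) = 0.7156.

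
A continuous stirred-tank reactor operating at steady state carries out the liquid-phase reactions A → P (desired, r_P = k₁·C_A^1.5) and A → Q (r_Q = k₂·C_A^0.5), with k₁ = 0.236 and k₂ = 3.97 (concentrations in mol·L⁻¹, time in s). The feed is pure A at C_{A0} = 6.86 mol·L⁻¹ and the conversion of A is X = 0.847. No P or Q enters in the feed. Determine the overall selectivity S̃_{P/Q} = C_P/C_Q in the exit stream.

Exit C_A = C_{A0}(1−X) = 6.86×0.153 = 1.050 mol·L⁻¹.
Rates in a CSTR are evaluated at the outlet concentration: r_P = 0.236×1.050^1.5 = 0.2538, r_Q = 3.97×1.050^0.5 = 4.067.
Overall selectivity = C_P/C_Q = r_Pτ/(r_Qτ) = r_P/r_Q = 0.0624.

0.0624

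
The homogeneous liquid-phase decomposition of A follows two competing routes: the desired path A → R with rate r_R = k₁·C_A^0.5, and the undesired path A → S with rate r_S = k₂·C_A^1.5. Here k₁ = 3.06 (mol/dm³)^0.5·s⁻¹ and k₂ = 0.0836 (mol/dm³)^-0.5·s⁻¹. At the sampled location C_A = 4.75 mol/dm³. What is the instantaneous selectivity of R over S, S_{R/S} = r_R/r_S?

7.71

S_{R/S} = r_R/r_S = (k₁·C_A^0.5)/(k₂·C_A^1.5) = (k₁/k₂)·C_A⁻¹.
= (3.06×4.750^0.5) / (0.0836×4.750^1.5) = 6.669/0.8655 = 7.71.
The undesired path is higher order in A, so low C_A (CSTR or dilute feed) favours R.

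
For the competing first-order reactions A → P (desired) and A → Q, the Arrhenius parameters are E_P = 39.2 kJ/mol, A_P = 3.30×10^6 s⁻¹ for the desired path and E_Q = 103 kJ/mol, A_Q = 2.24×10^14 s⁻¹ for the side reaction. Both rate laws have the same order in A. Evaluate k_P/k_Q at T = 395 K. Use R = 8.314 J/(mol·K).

4.03

Since both paths have the same order in A, the concentration cancels and S_{P/Q} = k_P/k_Q = (A_P/A_Q)·exp[(E_Q−E_P)/(RT)].
(E_Q−E_P)/(RT) = (103−39.2)×10³/(8.314×395) = 63800/3284 = 19.43.
k_P/k_Q = (3.30×10^6/2.24×10^14)·exp(19.43) = 1.473×10^-8 × 2.736×10^8 = 4.03.
Since E_P < E_Q, lowering the temperature improves selectivity toward P.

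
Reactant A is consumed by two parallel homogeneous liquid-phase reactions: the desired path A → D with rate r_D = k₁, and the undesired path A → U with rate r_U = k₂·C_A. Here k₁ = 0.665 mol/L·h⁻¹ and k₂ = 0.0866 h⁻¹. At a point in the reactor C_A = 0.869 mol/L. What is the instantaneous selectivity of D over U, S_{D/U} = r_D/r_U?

S_{D/U} = r_D/r_U = (k₁)/(k₂·C_A) = (k₁/k₂)·C_A⁻¹.
= (0.665) / (0.0866×0.8690) = 0.6650/0.07526 = 8.84.

8.84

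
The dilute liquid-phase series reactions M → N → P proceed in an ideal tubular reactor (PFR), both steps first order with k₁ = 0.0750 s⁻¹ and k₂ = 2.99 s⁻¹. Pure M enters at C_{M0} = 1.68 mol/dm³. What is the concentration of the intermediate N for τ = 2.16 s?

0.0367 mol/dm³

Solving the coupled first-order balances gives C_N(τ) = [k₁/(k₂−k₁)]·C_{M0}·(e^(−k₁τ) − e^(−k₂τ)).
e^(−k₁τ) = e^(−0.0750×2.16) = e^(−0.1620) = 0.8504; e^(−k₂τ) = e^(−6.458) = 0.001567.
C_N = 0.0750×1.68/(2.99−0.0750) × (0.8504−0.001567) = 0.04322×0.8489 = 0.03669 mol/dm³.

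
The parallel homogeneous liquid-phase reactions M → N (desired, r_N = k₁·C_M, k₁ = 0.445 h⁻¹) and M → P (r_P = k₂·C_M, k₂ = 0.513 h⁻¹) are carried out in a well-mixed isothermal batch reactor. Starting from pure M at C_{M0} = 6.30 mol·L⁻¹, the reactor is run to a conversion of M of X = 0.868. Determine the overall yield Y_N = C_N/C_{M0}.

0.403

C_M = C_{M0}(1−X) = 0.8316 mol·L⁻¹.
Both paths are first order in M, so the instantaneous fraction to N is constant: dC_N/d(−C_M) = k₁/(k₁+k₂) = 0.4645.
C_N = 0.4645·(C_{M0}−C_M) = 0.4645×5.468 = 2.54 mol·L⁻¹.
Y_N = C_N/C_{M0} = 2.540/6.30 = 0.403.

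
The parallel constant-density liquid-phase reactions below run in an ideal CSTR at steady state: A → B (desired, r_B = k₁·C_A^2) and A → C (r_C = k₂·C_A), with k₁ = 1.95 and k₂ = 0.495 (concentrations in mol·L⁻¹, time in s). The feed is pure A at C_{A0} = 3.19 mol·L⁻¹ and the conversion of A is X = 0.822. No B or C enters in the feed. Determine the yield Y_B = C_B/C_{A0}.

0.568

Exit C_A = C_{A0}(1−X) = 3.19×0.178 = 0.5678 mol·L⁻¹.
Rates in a CSTR are evaluated at the outlet concentration: r_B = 1.95×0.5678^2 = 0.6287, r_C = 0.495×0.5678 = 0.2811.
Fraction of consumed A going to B: r_B/(r_B+r_C) = 0.6911.
C_B = 0.6911·C_{A0}·X = 0.6911×3.19×0.822 = 1.81 mol·L⁻¹; Y_B = C_B/C_{A0} = 0.568.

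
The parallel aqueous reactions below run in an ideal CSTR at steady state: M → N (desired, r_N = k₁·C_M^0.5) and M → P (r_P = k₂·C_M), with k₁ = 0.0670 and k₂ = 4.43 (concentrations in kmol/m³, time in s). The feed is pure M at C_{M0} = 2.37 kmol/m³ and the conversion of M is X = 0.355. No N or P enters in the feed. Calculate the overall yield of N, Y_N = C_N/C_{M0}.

Exit C_M = C_{M0}(1−X) = 2.37×0.645 = 1.529 kmol/m³.
Rates in a CSTR are evaluated at the outlet concentration: r_N = 0.0670×1.529^0.5 = 0.08284, r_P = 4.43×1.529 = 6.772.
Fraction of consumed M going to N: r_N/(r_N+r_P) = 0.01208.
C_N = 0.01208·C_{M0}·X = 0.01208×2.37×0.355 = 0.0102 kmol/m³; Y_N = C_N/C_{M0} = 0.00429.

0.00429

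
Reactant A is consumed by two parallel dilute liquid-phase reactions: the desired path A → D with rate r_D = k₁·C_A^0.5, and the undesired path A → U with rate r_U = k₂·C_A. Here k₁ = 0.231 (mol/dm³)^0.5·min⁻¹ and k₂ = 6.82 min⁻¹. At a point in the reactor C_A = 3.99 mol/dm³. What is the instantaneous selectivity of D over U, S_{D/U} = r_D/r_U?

0.0170

S_{D/U} = r_D/r_U = (k₁·C_A^0.5)/(k₂·C_A) = (k₁/k₂)·C_A^-0.5.
= (0.231×3.990^0.5) / (6.82×3.990) = 0.4614/27.21 = 0.0170.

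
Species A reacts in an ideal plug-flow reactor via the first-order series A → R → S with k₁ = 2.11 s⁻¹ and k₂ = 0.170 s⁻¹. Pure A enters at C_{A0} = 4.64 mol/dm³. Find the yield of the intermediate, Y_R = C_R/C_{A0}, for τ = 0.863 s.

0.763

The intermediate concentration in a first-order A→B→C sequence is C_R = k₁C_{A0}(e^(−k₁τ) − e^(−k₂τ))/(k₂−k₁).
e^(−k₁τ) = e^(−2.11×0.863) = e^(−1.821) = 0.1619; e^(−k₂τ) = e^(−0.1467) = 0.8635.
C_R = 2.11×4.64/(0.170−2.11) × (0.1619−0.8635) = (-5.047)×(-0.7017) = 3.541 mol/dm³.
Y_R = C_R/C_{A0} = 3.541/4.64 = 0.763.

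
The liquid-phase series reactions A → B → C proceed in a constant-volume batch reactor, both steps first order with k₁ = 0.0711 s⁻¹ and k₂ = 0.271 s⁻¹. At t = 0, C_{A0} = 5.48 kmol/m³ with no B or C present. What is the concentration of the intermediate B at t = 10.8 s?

0.800 kmol/m³

Solving the coupled first-order balances gives C_B(t) = [k₁/(k₂−k₁)]·C_{A0}·(e^(−k₁t) − e^(−k₂t)).
e^(−k₁t) = e^(−0.0711×10.8) = e^(−0.7679) = 0.4640; e^(−k₂t) = e^(−2.927) = 0.05357.
C_B = 0.0711×5.48/(0.271−0.0711) × (0.4640−0.05357) = 1.949×0.4104 = 0.8000 kmol/m³.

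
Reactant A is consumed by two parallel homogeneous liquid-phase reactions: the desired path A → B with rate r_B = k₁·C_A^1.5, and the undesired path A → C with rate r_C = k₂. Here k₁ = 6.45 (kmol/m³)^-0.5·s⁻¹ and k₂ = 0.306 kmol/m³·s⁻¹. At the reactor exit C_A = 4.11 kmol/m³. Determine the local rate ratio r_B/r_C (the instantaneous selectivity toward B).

176

S_{B/C} = r_B/r_C = (k₁·C_A^1.5)/(k₂) = (k₁/k₂)·C_A^1.5.
= (6.45×4.110^1.5) / (0.306) = 53.74/0.3060 = 176.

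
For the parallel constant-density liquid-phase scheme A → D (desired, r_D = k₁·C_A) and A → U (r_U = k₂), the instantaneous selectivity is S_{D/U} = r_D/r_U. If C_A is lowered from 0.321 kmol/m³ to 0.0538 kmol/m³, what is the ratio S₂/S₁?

S_{D/U} = (k₁/k₂)·C_A, so S₂/S₁ = (C_{A,2}/C_{A,1}).
= 0.0538/0.321 = 0.168.

0.168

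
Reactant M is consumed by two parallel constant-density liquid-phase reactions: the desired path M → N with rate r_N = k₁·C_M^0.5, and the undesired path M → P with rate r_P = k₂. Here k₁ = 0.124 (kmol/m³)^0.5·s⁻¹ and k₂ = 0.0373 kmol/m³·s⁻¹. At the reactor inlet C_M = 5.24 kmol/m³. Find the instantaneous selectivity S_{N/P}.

S_{N/P} = r_N/r_P = (k₁·C_M^0.5)/(k₂) = (k₁/k₂)·C_M^0.5.
= (0.124×5.240^0.5) / (0.0373) = 0.2838/0.03730 = 7.61.
Since the desired path is higher order in M, keeping C_M high (PFR or concentrated feed) favours N.

7.61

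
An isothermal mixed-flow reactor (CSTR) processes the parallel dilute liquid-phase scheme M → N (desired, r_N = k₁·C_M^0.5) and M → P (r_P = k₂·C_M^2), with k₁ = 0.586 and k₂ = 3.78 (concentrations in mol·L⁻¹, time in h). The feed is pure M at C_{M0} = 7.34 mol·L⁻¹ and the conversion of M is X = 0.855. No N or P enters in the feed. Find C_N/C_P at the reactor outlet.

Exit C_M = C_{M0}(1−X) = 7.34×0.145 = 1.064 mol·L⁻¹.
In a CSTR the entire volume is at exit conditions, so r_N = 0.586×1.064^0.5 = 0.6045 and r_P = 3.78×1.064^2 = 4.282.
Overall selectivity = C_N/C_P = r_Nτ/(r_Pτ) = r_N/r_P = 0.141.

0.141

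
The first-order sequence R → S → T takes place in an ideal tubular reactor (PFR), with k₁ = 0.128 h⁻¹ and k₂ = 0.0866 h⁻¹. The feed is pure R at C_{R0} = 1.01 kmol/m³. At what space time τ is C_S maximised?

The intermediate peaks when r₁ = r₂, i.e. k₁e^(−k₁τ) = k₂e^(−k₂τ), giving τ_opt = ln(k₂/k₁)/(k₂−k₁).
= ln(0.0866/0.128)/(0.0866−0.128) = ln(0.6766)/-0.04140 = -0.3907/-0.04140 = 9.44 h.

9.44 h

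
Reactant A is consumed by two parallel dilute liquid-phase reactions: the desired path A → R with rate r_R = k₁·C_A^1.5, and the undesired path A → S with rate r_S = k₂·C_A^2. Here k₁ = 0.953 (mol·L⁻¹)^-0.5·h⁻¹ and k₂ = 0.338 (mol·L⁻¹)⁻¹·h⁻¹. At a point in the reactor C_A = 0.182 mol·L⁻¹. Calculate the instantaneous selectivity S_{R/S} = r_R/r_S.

6.61

S_{R/S} = r_R/r_S = (k₁·C_A^1.5)/(k₂·C_A^2) = (k₁/k₂)·C_A^-0.5.
= (0.953×0.1820^1.5) / (0.338×0.1820^2) = 0.07399/0.01120 = 6.61.
The undesired path is higher order in A, so low C_A (CSTR or dilute feed) favours R.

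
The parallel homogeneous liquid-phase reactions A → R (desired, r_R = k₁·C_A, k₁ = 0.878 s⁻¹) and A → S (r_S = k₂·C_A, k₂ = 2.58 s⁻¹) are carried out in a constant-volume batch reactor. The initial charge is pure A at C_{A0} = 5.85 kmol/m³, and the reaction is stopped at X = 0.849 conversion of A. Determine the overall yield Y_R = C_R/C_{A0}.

0.216

C_A = C_{A0}(1−X) = 0.8834 kmol/m³.
Both paths are first order in A, so the instantaneous fraction to R is constant: dC_R/d(−C_A) = k₁/(k₁+k₂) = 0.2539.
C_R = 0.2539·(C_{A0}−C_A) = 0.2539×4.967 = 1.26 kmol/m³.
Y_R = C_R/C_{A0} = 1.261/5.85 = 0.216.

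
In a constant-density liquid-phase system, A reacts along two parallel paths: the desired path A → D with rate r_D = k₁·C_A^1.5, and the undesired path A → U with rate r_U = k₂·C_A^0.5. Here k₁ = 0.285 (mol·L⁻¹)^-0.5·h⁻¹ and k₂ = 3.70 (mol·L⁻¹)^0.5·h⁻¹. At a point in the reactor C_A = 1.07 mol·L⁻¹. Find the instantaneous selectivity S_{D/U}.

S_{D/U} = r_D/r_U = (k₁·C_A^1.5)/(k₂·C_A^0.5) = (k₁/k₂)·C_A.
= (0.285×1.070^1.5) / (3.70×1.070^0.5) = 0.3154/3.827 = 0.0824.
Since the desired path is higher order in A, keeping C_A high (PFR or concentrated feed) favours D.

0.0824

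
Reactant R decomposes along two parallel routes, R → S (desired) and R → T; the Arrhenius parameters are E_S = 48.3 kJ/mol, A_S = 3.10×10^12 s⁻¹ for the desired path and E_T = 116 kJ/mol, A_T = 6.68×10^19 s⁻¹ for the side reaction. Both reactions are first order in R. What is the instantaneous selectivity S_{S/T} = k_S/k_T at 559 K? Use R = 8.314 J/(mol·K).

0.0984

With equal orders, S_{S/T} = k_S/k_T = (A_S/A_T)·exp[(E_T−E_S)/(RT)].
(E_T−E_S)/(RT) = (116−48.3)×10³/(8.314×559) = 67700/4648 = 14.57.
k_S/k_T = (3.10×10^12/6.68×10^19)·exp(14.57) = 4.641×10^-8 × 2.120×10^6 = 0.0984.
Since E_S < E_T, lowering the temperature improves selectivity toward S.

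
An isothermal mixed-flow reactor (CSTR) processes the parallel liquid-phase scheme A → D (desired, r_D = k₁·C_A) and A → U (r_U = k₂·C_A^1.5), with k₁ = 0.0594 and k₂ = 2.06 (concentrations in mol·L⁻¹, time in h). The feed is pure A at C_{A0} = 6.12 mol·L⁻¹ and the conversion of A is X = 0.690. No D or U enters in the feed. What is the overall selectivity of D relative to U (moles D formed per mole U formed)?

0.0209

Exit C_A = C_{A0}(1−X) = 6.12×0.310 = 1.897 mol·L⁻¹.
In a CSTR the entire volume is at exit conditions, so r_D = 0.0594×1.897 = 0.1127 and r_U = 2.06×1.897^1.5 = 5.383.
Overall selectivity = C_D/C_U = r_Dτ/(r_Uτ) = r_D/r_U = 0.0209.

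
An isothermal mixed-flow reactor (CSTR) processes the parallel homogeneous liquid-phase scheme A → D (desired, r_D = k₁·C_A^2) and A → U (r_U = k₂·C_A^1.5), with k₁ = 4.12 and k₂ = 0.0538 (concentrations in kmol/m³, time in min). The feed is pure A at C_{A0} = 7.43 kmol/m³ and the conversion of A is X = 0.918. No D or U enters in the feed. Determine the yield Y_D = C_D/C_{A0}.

0.903

Exit C_A = C_{A0}(1−X) = 7.43×0.0820 = 0.6093 kmol/m³.
In a CSTR the entire volume is at exit conditions, so r_D = 4.12×0.6093^2 = 1.529 and r_U = 0.0538×0.6093^1.5 = 0.02559.
Fraction of consumed A going to D: r_D/(r_D+r_U) = 0.9835.
C_D = 0.9835·C_{A0}·X = 0.9835×7.43×0.918 = 6.71 kmol/m³; Y_D = C_D/C_{A0} = 0.903.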